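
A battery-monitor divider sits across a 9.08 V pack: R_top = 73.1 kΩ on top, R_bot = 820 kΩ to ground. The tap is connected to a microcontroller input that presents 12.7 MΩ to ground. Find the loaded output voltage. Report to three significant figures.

The load sits in parallel with R_bot: R_bot‖R_L = (820 × 12700) / (820 + 12700) = 770.3 kΩ.
V_out = 9.08 × 770.3 / (73.1 + 770.3) = 9.08 × 770.3/843.4 = 8.29 V.

V_out ≈ 8.29 V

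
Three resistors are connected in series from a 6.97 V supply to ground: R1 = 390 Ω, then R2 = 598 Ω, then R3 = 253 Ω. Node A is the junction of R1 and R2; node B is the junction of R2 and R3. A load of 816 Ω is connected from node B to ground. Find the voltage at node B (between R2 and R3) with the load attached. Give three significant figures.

V ≈ 1.14 V

At node B, R3 is in parallel with the load: R3‖R_L = 193.1 Ω.
Below node A the resistance is R2 + (R3‖R_L) = 791.1 Ω, so V_A = 6.97 × 791.1/1181 = 4.669 V.
Then V_B = V_A × (R3‖R_L)/(R2 + R3‖R_L) = 4.669 × 193.1/791.1 = 1.14 V.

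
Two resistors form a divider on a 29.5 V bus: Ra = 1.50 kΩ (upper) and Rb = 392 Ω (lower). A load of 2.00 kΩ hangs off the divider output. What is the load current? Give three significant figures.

Rb‖R_L = 327.8 Ω; V_out = 29.5 × 327.8/1828 = 5.290 V.
I_L = V_out / R_L = 5.290 / 2.00 kΩ = 2.65 mA.

I_L ≈ 2.65 mA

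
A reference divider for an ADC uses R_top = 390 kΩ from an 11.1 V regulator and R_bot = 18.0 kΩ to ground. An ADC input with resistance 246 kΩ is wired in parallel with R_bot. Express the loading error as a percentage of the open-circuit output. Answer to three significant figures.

The divider's output (Thévenin) resistance is R_top‖R_bot = 17.21 kΩ.
Fractional drop under load = R_th/(R_th + R_L) = 17.21 / (17.21 + 246) = 0.06537.
So the output falls by 6.54 %.

6.54 %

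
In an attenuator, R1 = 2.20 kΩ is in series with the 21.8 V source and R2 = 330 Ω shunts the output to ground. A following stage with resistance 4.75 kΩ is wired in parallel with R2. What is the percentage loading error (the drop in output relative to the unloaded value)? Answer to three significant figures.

The divider's output (Thévenin) resistance is R1‖R2 = 287.0 Ω.
Fractional drop under load = R_th/(R_th + R_L) = 287.0 / (287.0 + 4750) = 0.05697.
So the output falls by 5.70 %.

5.70 %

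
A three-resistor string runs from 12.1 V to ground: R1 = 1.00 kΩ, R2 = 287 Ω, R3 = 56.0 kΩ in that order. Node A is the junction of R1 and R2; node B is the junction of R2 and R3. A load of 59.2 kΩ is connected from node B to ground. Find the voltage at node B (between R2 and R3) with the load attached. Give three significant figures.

At node B, R3 is in parallel with the load: R3‖R_L = 28780 Ω.
Below node A the resistance is R2 + (R3‖R_L) = 29060 Ω, so V_A = 12.1 × 29060/30060 = 11.70 V.
Then V_B = V_A × (R3‖R_L)/(R2 + R3‖R_L) = 11.70 × 28780/29060 = 11.6 V.

V ≈ 11.6 V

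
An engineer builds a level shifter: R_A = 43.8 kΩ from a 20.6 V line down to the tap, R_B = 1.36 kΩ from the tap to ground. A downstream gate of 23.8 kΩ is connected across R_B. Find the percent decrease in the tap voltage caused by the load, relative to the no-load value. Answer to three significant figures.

5.25 %

The divider's output (Thévenin) resistance is R_A‖R_B = 1.319 kΩ.
Fractional drop under load = R_th/(R_th + R_L) = 1.319 / (1.319 + 23.8) = 0.05251.
So the output falls by 5.25 %.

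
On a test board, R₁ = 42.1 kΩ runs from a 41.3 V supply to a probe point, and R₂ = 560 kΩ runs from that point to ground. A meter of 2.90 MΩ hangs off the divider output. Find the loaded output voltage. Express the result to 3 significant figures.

V_out ≈ 37.9 V

The load sits in parallel with R₂: R₂‖R_L = (560 × 2900) / (560 + 2900) = 469.4 kΩ.
V_out = 41.3 × 469.4 / (42.1 + 469.4) = 41.3 × 469.4/511.5 = 37.9 V.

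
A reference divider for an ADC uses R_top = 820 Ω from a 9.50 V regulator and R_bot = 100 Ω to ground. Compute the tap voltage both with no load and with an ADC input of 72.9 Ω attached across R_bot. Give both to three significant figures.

Open-circuit: V = 9.50 × 100/(820 + 100) = 1.03 V.
With the load, R_bot becomes R_bot‖R_L = 42.16 Ω, so V = 9.50 × 42.16/862.2 = 0.465 V.

Unloaded: 1.03 V; loaded: 0.465 V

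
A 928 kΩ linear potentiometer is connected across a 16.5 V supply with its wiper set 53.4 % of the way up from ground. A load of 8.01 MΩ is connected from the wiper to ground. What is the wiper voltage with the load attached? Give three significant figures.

V ≈ 8.56 V

The wiper splits the pot into (1−α)R = 432.4 kΩ above and αR = 495.6 kΩ below.
Lower section ‖ load = 466.7 kΩ.
V_wiper = 16.5 × 466.7/(432.4 + 466.7) = 8.56 V.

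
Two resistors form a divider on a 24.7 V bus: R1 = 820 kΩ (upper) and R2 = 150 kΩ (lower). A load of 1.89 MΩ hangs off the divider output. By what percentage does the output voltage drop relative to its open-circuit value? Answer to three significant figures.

The divider's output (Thévenin) resistance is R1‖R2 = 126.8 kΩ.
Fractional drop under load = R_th/(R_th + R_L) = 126.8 / (126.8 + 1890) = 0.06287.
So the output falls by 6.29 %.

6.29 %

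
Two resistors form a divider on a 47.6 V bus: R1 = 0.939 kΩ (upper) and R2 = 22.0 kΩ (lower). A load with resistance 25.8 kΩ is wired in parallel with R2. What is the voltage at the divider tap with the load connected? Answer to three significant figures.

The load sits in parallel with R2: R2‖R_L = (22000 × 25800) / (22000 + 25800) = 11870 Ω.
V_out = 47.6 × 11870 / (939 + 11870) = 47.6 × 11870/12810 = 44.1 V.
(Unloaded it would have been 45.7 V.)

V_out ≈ 44.1 V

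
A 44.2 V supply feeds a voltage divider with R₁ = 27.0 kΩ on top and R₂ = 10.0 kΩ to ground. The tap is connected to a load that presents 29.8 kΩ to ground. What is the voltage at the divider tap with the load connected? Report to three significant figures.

V_out ≈ 9.60 V

The load sits in parallel with R₂: R₂‖R_L = (10.0 × 29.8) / (10.0 + 29.8) = 7.487 kΩ.
V_out = 44.2 × 7.487 / (27.0 + 7.487) = 44.2 × 7.487/34.49 = 9.60 V.
(Unloaded it would have been 11.9 V.)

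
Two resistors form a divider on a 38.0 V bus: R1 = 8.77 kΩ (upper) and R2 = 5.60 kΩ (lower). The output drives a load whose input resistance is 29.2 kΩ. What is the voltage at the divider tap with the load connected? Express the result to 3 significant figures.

V_out ≈ 13.3 V

The load sits in parallel with R2: R2‖R_L = (5.60 × 29.2) / (5.60 + 29.2) = 4.699 kΩ.
V_out = 38.0 × 4.699 / (8.77 + 4.699) = 38.0 × 4.699/13.47 = 13.3 V.
(Unloaded it would have been 14.8 V.)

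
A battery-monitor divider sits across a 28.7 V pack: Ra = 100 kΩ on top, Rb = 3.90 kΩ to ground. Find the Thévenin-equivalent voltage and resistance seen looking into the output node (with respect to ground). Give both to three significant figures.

V_th = 1.08 V, R_th = 3.75 kΩ

V_th is the open-circuit tap voltage: 28.7 × 3.90/(100 + 3.90) = 1.08 V.
With the supply zeroed, Ra and Rb appear in parallel from the tap: R_th = Ra‖Rb = (100 × 3.90)/103.9 = 3.75 kΩ.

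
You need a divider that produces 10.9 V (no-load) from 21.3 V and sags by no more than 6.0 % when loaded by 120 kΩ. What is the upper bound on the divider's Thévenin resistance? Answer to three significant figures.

Loading drop = R_th/(R_th + R_L) ≤ 0.0600, so R_th ≤ R_L · ε/(1−ε) = 120 kΩ × 0.0600/0.9400 = 7.66 kΩ.

R_th ≤ 7.66 kΩ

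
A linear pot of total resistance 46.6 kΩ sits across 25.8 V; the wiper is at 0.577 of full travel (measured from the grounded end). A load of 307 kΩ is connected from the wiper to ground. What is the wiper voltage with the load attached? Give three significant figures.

V ≈ 14.4 V

The wiper splits the pot into (1−α)R = 19.71 kΩ above and αR = 26.89 kΩ below.
Lower section ‖ load = 24.72 kΩ.
V_wiper = 25.8 × 24.72/(19.71 + 24.72) = 14.4 V.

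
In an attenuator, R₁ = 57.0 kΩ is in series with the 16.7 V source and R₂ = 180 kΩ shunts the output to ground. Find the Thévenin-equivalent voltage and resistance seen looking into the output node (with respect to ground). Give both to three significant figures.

V_th is the open-circuit tap voltage: 16.7 × 180/(57.0 + 180) = 12.7 V.
With the supply zeroed, R₁ and R₂ appear in parallel from the tap: R_th = R₁‖R₂ = (57.0 × 180)/237.0 = 43.3 kΩ.

V_th = 12.7 V, R_th = 43.3 kΩ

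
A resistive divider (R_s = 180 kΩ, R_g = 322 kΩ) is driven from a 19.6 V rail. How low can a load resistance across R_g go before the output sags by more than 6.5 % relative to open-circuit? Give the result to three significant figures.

Output resistance R_th = R_s‖R_g = (180 × 322)/502.0 = 115.5 kΩ.
The fractional drop is R_th/(R_th + R_L); requiring this ≤ 0.0650 gives R_L ≥ R_th(1/0.0650 − 1) = 115.5 × 14.38 = 1.66 MΩ.

R_L(min) ≈ 1.66 MΩ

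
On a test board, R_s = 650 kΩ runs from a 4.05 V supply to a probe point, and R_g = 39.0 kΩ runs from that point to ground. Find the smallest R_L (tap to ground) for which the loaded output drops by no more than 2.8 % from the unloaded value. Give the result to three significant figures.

Output resistance R_th = R_s‖R_g = (650 × 39.0)/689.0 = 36.79 kΩ.
The fractional drop is R_th/(R_th + R_L); requiring this ≤ 0.0280 gives R_L ≥ R_th(1/0.0280 − 1) = 36.79 × 34.71 = 1.28 MΩ.

R_L(min) ≈ 1.28 MΩ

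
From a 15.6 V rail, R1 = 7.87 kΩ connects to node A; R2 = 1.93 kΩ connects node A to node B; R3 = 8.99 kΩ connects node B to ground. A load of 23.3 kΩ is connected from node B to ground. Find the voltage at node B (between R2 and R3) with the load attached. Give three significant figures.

At node B, R3 is in parallel with the load: R3‖R_L = 6.487 kΩ.
Below node A the resistance is R2 + (R3‖R_L) = 8.417 kΩ, so V_A = 15.6 × 8.417/16.29 = 8.062 V.
Then V_B = V_A × (R3‖R_L)/(R2 + R3‖R_L) = 8.062 × 6.487/8.417 = 6.21 V.

V ≈ 6.21 V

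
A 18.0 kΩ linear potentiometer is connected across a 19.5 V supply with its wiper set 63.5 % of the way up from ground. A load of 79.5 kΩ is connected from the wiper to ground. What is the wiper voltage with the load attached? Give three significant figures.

V ≈ 11.8 V

The wiper splits the pot into (1−α)R = 6.570 kΩ above and αR = 11.43 kΩ below.
Lower section ‖ load = 9.993 kΩ.
V_wiper = 19.5 × 9.993/(6.570 + 9.993) = 11.8 V.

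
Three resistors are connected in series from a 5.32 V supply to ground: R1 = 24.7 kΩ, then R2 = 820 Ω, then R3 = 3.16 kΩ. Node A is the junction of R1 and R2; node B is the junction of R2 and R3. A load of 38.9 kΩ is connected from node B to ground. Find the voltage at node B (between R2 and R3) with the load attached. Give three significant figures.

V ≈ 0.547 V

At node B, R3 is in parallel with the load: R3‖R_L = 2923 Ω.
Below node A the resistance is R2 + (R3‖R_L) = 3743 Ω, so V_A = 5.32 × 3743/28440 = 0.7000 V.
Then V_B = V_A × (R3‖R_L)/(R2 + R3‖R_L) = 0.7000 × 2923/3743 = 0.547 V.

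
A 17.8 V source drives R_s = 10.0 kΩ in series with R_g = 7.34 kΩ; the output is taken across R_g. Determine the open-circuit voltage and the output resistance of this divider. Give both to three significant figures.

V_th is the open-circuit tap voltage: 17.8 × 7.34/(10.0 + 7.34) = 7.53 V.
With the supply zeroed, R_s and R_g appear in parallel from the tap: R_th = R_s‖R_g = (10.0 × 7.34)/17.34 = 4.23 kΩ.

V_th = 7.53 V, R_th = 4.23 kΩ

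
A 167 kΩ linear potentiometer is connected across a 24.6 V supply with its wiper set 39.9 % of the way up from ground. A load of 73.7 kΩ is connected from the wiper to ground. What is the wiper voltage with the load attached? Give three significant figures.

V ≈ 6.36 V

The wiper splits the pot into (1−α)R = 100.4 kΩ above and αR = 66.63 kΩ below.
Lower section ‖ load = 34.99 kΩ.
V_wiper = 24.6 × 34.99/(100.4 + 34.99) = 6.36 V.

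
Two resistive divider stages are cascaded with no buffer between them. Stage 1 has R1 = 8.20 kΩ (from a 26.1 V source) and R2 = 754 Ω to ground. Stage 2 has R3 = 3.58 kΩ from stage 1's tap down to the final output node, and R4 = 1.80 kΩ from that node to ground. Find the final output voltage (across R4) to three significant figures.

V_out ≈ 0.652 V

Stage 2 presents R3+R4 = 5380 Ω as a load on stage 1's tap.
Stage 1's lower leg becomes R2‖(R3+R4) = 661.3 Ω, so V_mid = 26.1 × 661.3/8861 = 1.948 V.
Stage 2 is itself unloaded: V_out = V_mid × R4/(R3+R4) = 1.948 × 1800/5380 = 0.652 V.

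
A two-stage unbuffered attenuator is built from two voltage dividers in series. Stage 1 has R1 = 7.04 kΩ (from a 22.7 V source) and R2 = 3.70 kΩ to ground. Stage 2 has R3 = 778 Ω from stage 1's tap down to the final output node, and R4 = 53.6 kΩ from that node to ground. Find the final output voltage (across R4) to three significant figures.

Stage 2 presents R3+R4 = 54380 Ω as a load on stage 1's tap.
Stage 1's lower leg becomes R2‖(R3+R4) = 3464 Ω, so V_mid = 22.7 × 3464/10500 = 7.486 V.
Stage 2 is itself unloaded: V_out = V_mid × R4/(R3+R4) = 7.486 × 53600/54380 = 7.38 V.

V_out ≈ 7.38 V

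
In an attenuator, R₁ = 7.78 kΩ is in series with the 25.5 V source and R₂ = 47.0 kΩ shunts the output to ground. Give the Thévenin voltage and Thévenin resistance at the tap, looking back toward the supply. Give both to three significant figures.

V_th is the open-circuit tap voltage: 25.5 × 47.0/(7.78 + 47.0) = 21.9 V.
With the supply zeroed, R₁ and R₂ appear in parallel from the tap: R_th = R₁‖R₂ = (7.78 × 47.0)/54.78 = 6.68 kΩ.

V_th = 21.9 V, R_th = 6.68 kΩ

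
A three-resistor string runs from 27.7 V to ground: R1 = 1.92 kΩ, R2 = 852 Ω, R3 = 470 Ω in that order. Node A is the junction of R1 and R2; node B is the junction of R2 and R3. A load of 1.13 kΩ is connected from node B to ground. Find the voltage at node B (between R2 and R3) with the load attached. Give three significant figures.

At node B, R3 is in parallel with the load: R3‖R_L = 331.9 Ω.
Below node A the resistance is R2 + (R3‖R_L) = 1184 Ω, so V_A = 27.7 × 1184/3104 = 10.57 V.
Then V_B = V_A × (R3‖R_L)/(R2 + R3‖R_L) = 10.57 × 331.9/1184 = 2.96 V.

V ≈ 2.96 V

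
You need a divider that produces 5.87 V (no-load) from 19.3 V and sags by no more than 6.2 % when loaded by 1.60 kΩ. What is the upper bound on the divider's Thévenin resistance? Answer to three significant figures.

R_th ≤ 106 Ω

Loading drop = R_th/(R_th + R_L) ≤ 0.0620, so R_th ≤ R_L · ε/(1−ε) = 1.60 kΩ × 0.0620/0.9380 = 106 Ω.
(Any R1, R2 with R2/(R1+R2) = 0.304 and R1‖R2 ≤ 106 Ω will meet the spec.)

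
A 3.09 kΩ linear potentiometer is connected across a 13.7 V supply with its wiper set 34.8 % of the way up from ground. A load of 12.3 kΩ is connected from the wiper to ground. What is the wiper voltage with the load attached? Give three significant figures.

V ≈ 4.51 V

The wiper splits the pot into (1−α)R = 2.015 kΩ above and αR = 1.075 kΩ below.
Lower section ‖ load = 0.9889 kΩ.
V_wiper = 13.7 × 0.9889/(2.015 + 0.9889) = 4.51 V.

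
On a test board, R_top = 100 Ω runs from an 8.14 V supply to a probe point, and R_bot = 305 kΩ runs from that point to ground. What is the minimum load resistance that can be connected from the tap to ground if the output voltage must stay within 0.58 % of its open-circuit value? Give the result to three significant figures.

R_L(min) ≈ 17.1 kΩ

Output resistance R_th = R_top‖R_bot = (100 × 305000)/305100 = 99.97 Ω.
The fractional drop is R_th/(R_th + R_L); requiring this ≤ 0.00580 gives R_L ≥ R_th(1/0.00580 − 1) = 99.97 × 171.4 = 17.1 kΩ.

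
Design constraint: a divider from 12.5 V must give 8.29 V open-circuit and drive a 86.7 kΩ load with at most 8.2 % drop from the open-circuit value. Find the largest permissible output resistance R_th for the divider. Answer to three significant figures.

R_th ≤ 7.74 kΩ

Loading drop = R_th/(R_th + R_L) ≤ 0.0820, so R_th ≤ R_L · ε/(1−ε) = 86.7 kΩ × 0.0820/0.9180 = 7.74 kΩ.
(Any R1, R2 with R2/(R1+R2) = 0.663 and R1‖R2 ≤ 7.74 kΩ will meet the spec.)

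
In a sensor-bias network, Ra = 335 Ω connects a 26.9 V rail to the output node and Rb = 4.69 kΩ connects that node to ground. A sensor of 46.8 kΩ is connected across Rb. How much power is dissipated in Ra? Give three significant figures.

Total resistance from the source is Ra + (Rb‖R_L) = 4598 Ω, so I = 26.9/4598 Ω = 5.851 mA.
P = I²·Ra = (5.851 mA)² × 335 Ω = 11.5 mW.

P ≈ 11.5 mW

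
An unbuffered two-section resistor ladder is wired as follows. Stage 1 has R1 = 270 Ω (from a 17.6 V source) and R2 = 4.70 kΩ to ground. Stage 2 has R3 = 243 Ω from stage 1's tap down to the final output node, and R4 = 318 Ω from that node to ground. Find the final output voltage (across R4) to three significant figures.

V_out ≈ 6.48 V

Stage 2 presents R3+R4 = 561.0 Ω as a load on stage 1's tap.
Stage 1's lower leg becomes R2‖(R3+R4) = 501.2 Ω, so V_mid = 17.6 × 501.2/771.2 = 11.44 V.
Stage 2 is itself unloaded: V_out = V_mid × R4/(R3+R4) = 11.44 × 318/561.0 = 6.48 V.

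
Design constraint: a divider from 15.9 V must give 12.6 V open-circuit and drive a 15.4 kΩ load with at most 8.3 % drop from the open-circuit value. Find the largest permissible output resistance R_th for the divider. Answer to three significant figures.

R_th ≤ 1.39 kΩ

Loading drop = R_th/(R_th + R_L) ≤ 0.0830, so R_th ≤ R_L · ε/(1−ε) = 15.4 kΩ × 0.0830/0.9170 = 1.39 kΩ.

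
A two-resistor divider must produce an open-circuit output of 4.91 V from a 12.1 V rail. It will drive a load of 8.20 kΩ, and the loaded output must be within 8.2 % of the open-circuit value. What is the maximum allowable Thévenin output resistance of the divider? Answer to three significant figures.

R_th ≤ 732 Ω

Loading drop = R_th/(R_th + R_L) ≤ 0.0820, so R_th ≤ R_L · ε/(1−ε) = 8.20 kΩ × 0.0820/0.9180 = 732 Ω.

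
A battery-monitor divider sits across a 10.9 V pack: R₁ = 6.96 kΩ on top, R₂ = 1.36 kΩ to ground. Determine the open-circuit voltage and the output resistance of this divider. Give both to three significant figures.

V_th = 1.78 V, R_th = 1.14 kΩ

V_th is the open-circuit tap voltage: 10.9 × 1.36/(6.96 + 1.36) = 1.78 V.
With the supply zeroed, R₁ and R₂ appear in parallel from the tap: R_th = R₁‖R₂ = (6.96 × 1.36)/8.320 = 1.14 kΩ.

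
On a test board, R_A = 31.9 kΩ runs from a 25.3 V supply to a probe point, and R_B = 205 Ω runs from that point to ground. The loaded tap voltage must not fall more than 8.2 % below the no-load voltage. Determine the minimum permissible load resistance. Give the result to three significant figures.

Output resistance R_th = R_A‖R_B = (31900 × 205)/32100 = 203.7 Ω.
The fractional drop is R_th/(R_th + R_L); requiring this ≤ 0.0820 gives R_L ≥ R_th(1/0.0820 − 1) = 203.7 × 11.20 = 2.28 kΩ.

R_L(min) ≈ 2.28 kΩ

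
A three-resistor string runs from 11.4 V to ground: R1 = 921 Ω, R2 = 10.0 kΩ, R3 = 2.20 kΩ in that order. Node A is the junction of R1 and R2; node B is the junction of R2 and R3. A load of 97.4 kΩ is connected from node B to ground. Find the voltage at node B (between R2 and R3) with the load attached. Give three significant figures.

V ≈ 1.88 V

At node B, R3 is in parallel with the load: R3‖R_L = 2151 Ω.
Below node A the resistance is R2 + (R3‖R_L) = 12150 Ω, so V_A = 11.4 × 12150/13070 = 10.60 V.
Then V_B = V_A × (R3‖R_L)/(R2 + R3‖R_L) = 10.60 × 2151/12150 = 1.88 V.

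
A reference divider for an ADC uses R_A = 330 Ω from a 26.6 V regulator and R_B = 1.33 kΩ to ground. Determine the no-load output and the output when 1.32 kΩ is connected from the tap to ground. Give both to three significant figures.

Open-circuit: V = 26.6 × 1330/(330 + 1330) = 21.3 V.
With the load, R_B becomes R_B‖R_L = 662.5 Ω, so V = 26.6 × 662.5/992.5 = 17.8 V.

Unloaded: 21.3 V; loaded: 17.8 V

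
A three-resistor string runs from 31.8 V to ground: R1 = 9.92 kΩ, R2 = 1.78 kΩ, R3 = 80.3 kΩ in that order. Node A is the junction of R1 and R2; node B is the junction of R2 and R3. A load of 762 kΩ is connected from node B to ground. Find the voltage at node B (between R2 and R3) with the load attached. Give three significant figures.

V ≈ 27.4 V

At node B, R3 is in parallel with the load: R3‖R_L = 72.64 kΩ.
Below node A the resistance is R2 + (R3‖R_L) = 74.42 kΩ, so V_A = 31.8 × 74.42/84.34 = 28.06 V.
Then V_B = V_A × (R3‖R_L)/(R2 + R3‖R_L) = 28.06 × 72.64/74.42 = 27.4 V.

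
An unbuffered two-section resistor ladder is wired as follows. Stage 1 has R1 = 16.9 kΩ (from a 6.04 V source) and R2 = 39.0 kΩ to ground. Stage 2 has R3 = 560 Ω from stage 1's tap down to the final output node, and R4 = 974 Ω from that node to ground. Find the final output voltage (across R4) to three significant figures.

V_out ≈ 0.308 V

Stage 2 presents R3+R4 = 1534 Ω as a load on stage 1's tap.
Stage 1's lower leg becomes R2‖(R3+R4) = 1476 Ω, so V_mid = 6.04 × 1476/18380 = 0.4851 V.
Stage 2 is itself unloaded: V_out = V_mid × R4/(R3+R4) = 0.4851 × 974/1534 = 0.308 V.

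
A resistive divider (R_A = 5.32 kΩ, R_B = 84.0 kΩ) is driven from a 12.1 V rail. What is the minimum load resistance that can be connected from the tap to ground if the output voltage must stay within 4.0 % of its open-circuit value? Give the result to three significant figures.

R_L(min) ≈ 120 kΩ

Output resistance R_th = R_A‖R_B = (5.32 × 84.0)/89.32 = 5.003 kΩ.
The fractional drop is R_th/(R_th + R_L); requiring this ≤ 0.0400 gives R_L ≥ R_th(1/0.0400 − 1) = 5.003 × 24.00 = 120 kΩ.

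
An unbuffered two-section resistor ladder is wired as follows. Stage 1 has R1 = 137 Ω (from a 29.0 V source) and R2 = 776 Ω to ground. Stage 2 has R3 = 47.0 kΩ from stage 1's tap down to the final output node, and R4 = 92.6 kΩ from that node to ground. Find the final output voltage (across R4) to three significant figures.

Stage 2 presents R3+R4 = 139600 Ω as a load on stage 1's tap.
Stage 1's lower leg becomes R2‖(R3+R4) = 771.7 Ω, so V_mid = 29.0 × 771.7/908.7 = 24.63 V.
Stage 2 is itself unloaded: V_out = V_mid × R4/(R3+R4) = 24.63 × 92600/139600 = 16.3 V.

V_out ≈ 16.3 V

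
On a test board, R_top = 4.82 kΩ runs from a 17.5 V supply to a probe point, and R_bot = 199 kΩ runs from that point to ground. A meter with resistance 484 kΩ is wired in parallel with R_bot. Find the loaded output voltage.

V_out ≈ 16.9 V

The load sits in parallel with R_bot: R_bot‖R_L = (199 × 484) / (199 + 484) = 141.0 kΩ.
V_out = 17.5 × 141.0 / (4.82 + 141.0) = 17.5 × 141.0/145.8 = 16.9 V.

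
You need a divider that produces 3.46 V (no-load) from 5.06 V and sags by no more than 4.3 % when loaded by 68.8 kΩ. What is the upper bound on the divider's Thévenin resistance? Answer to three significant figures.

Loading drop = R_th/(R_th + R_L) ≤ 0.0430, so R_th ≤ R_L · ε/(1−ε) = 68.8 kΩ × 0.0430/0.9570 = 3.09 kΩ.

R_th ≤ 3.09 kΩ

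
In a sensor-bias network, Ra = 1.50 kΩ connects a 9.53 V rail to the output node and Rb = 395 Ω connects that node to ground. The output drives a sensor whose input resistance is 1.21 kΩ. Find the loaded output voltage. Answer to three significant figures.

V_out ≈ 1.58 V

The load sits in parallel with Rb: Rb‖R_L = (395 × 1210) / (395 + 1210) = 297.8 Ω.
V_out = 9.53 × 297.8 / (1500 + 297.8) = 9.53 × 297.8/1798 = 1.58 V.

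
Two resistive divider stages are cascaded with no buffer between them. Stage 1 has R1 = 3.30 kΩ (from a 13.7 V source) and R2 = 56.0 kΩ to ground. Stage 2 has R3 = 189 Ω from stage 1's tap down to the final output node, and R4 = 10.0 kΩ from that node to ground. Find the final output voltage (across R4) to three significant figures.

V_out ≈ 9.72 V

Stage 2 presents R3+R4 = 10190 Ω as a load on stage 1's tap.
Stage 1's lower leg becomes R2‖(R3+R4) = 8621 Ω, so V_mid = 13.7 × 8621/11920 = 9.907 V.
Stage 2 is itself unloaded: V_out = V_mid × R4/(R3+R4) = 9.907 × 10000/10190 = 9.72 V.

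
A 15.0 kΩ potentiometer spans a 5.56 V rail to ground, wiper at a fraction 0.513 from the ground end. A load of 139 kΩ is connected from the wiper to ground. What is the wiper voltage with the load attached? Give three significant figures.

The wiper splits the pot into (1−α)R = 7.305 kΩ above and αR = 7.695 kΩ below.
Lower section ‖ load = 7.291 kΩ.
V_wiper = 5.56 × 7.291/(7.305 + 7.291) = 2.78 V.

V ≈ 2.78 V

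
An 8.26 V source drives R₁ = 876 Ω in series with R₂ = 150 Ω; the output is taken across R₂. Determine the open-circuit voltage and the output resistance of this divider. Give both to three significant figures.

V_th = 1.21 V, R_th = 128 Ω

V_th is the open-circuit tap voltage: 8.26 × 150/(876 + 150) = 1.21 V.
With the supply zeroed, R₁ and R₂ appear in parallel from the tap: R_th = R₁‖R₂ = (876 × 150)/1026 = 128 Ω.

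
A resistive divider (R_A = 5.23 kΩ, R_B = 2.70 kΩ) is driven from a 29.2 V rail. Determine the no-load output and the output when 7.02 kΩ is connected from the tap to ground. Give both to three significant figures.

Unloaded: 9.94 V; loaded: 7.93 V

Open-circuit: V = 29.2 × 2.70/(5.23 + 2.70) = 9.94 V.
With the load, R_B becomes R_B‖R_L = 1.950 kΩ, so V = 29.2 × 1.950/7.180 = 7.93 V.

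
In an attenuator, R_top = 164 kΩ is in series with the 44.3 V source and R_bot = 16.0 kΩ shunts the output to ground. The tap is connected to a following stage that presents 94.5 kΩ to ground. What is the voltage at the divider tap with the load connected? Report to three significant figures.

The load sits in parallel with R_bot: R_bot‖R_L = (16.0 × 94.5) / (16.0 + 94.5) = 13.68 kΩ.
V_out = 44.3 × 13.68 / (164 + 13.68) = 44.3 × 13.68/177.7 = 3.41 V.
(Unloaded it would have been 3.94 V.)

V_out ≈ 3.41 V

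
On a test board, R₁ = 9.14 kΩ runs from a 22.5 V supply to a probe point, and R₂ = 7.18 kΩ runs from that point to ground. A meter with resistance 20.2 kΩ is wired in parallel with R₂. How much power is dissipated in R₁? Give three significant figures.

Total resistance from the source is R₁ + (R₂‖R_L) = 14.44 kΩ, so I = 22.5/14.44 kΩ = 1.558 mA.
P = I²·R₁ = (1.558 mA)² × 9.14 kΩ = 22.2 mW.

P ≈ 22.2 mW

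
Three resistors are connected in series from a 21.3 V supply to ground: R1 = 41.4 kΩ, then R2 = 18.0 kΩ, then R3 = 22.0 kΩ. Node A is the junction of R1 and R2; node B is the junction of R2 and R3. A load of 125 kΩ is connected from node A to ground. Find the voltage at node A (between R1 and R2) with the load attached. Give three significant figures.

Below node A the series string R2+R3 = 40.00 kΩ sits in parallel with the 125 kΩ load: 30.30 kΩ.
V_A = 21.3 × 30.30/(41.4 + 30.30) = 9.00 V.

V ≈ 9.00 V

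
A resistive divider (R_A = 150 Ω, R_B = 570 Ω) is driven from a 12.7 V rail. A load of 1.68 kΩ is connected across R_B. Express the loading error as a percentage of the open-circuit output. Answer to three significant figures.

The divider's output (Thévenin) resistance is R_A‖R_B = 118.8 Ω.
Fractional drop under load = R_th/(R_th + R_L) = 118.8 / (118.8 + 1680) = 0.06602.
So the output falls by 6.60 %.

6.60 %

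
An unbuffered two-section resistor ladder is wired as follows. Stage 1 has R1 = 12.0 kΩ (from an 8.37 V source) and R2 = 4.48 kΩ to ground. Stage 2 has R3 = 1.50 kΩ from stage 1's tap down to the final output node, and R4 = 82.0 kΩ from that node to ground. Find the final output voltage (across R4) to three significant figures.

V_out ≈ 2.15 V

Stage 2 presents R3+R4 = 83.50 kΩ as a load on stage 1's tap.
Stage 1's lower leg becomes R2‖(R3+R4) = 4.252 kΩ, so V_mid = 8.37 × 4.252/16.25 = 2.190 V.
Stage 2 is itself unloaded: V_out = V_mid × R4/(R3+R4) = 2.190 × 82.0/83.50 = 2.15 V.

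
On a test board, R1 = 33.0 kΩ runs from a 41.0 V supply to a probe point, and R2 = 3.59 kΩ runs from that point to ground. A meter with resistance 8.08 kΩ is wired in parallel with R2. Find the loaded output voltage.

The load sits in parallel with R2: R2‖R_L = (3.59 × 8.08) / (3.59 + 8.08) = 2.486 kΩ.
V_out = 41.0 × 2.486 / (33.0 + 2.486) = 41.0 × 2.486/35.49 = 2.87 V.

V_out ≈ 2.87 V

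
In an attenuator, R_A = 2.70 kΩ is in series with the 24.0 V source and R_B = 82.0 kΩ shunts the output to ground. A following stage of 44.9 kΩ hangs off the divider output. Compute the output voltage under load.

The load sits in parallel with R_B: R_B‖R_L = (82.0 × 44.9) / (82.0 + 44.9) = 29.01 kΩ.
V_out = 24.0 × 29.01 / (2.70 + 29.01) = 24.0 × 29.01/31.71 = 22.0 V.
(Unloaded it would have been 23.2 V.)

V_out ≈ 22.0 V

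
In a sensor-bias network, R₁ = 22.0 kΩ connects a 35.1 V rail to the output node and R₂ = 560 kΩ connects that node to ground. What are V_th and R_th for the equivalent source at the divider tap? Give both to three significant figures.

V_th is the open-circuit tap voltage: 35.1 × 560/(22.0 + 560) = 33.8 V.
With the supply zeroed, R₁ and R₂ appear in parallel from the tap: R_th = R₁‖R₂ = (22.0 × 560)/582.0 = 21.2 kΩ.

V_th = 33.8 V, R_th = 21.2 kΩ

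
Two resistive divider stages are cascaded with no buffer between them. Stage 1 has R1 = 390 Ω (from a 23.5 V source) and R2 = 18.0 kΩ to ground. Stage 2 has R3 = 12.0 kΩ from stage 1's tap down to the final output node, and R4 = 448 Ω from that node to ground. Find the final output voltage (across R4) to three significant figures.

Stage 2 presents R3+R4 = 12450 Ω as a load on stage 1's tap.
Stage 1's lower leg becomes R2‖(R3+R4) = 7359 Ω, so V_mid = 23.5 × 7359/7749 = 22.32 V.
Stage 2 is itself unloaded: V_out = V_mid × R4/(R3+R4) = 22.32 × 448/12450 = 0.803 V.

V_out ≈ 0.803 V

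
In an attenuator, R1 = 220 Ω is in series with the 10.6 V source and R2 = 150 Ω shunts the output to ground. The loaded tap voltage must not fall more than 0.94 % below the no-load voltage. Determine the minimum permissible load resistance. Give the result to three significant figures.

Output resistance R_th = R1‖R2 = (220 × 150)/370.0 = 89.19 Ω.
The fractional drop is R_th/(R_th + R_L); requiring this ≤ 0.00940 gives R_L ≥ R_th(1/0.00940 − 1) = 89.19 × 105.4 = 9.40 kΩ.

R_L(min) ≈ 9.40 kΩ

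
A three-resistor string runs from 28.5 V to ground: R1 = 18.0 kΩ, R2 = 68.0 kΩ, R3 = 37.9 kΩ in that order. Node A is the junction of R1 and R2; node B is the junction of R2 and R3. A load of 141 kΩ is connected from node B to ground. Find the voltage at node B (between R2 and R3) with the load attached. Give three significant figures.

At node B, R3 is in parallel with the load: R3‖R_L = 29.87 kΩ.
Below node A the resistance is R2 + (R3‖R_L) = 97.87 kΩ, so V_A = 28.5 × 97.87/115.9 = 24.07 V.
Then V_B = V_A × (R3‖R_L)/(R2 + R3‖R_L) = 24.07 × 29.87/97.87 = 7.35 V.

V ≈ 7.35 V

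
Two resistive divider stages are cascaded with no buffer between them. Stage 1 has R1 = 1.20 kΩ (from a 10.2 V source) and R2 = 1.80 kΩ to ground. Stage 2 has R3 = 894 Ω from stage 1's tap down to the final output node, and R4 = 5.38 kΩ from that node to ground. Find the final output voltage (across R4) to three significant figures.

V_out ≈ 4.71 V

Stage 2 presents R3+R4 = 6274 Ω as a load on stage 1's tap.
Stage 1's lower leg becomes R2‖(R3+R4) = 1399 Ω, so V_mid = 10.2 × 1399/2599 = 5.490 V.
Stage 2 is itself unloaded: V_out = V_mid × R4/(R3+R4) = 5.490 × 5380/6274 = 4.71 V.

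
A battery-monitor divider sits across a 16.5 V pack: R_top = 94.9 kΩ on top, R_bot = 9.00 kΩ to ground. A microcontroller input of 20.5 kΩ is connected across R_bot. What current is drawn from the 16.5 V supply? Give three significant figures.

R_bot‖R_L = 6.254 kΩ, so the source sees R_top + R_bot‖R_L = 101.2 kΩ.
I = 16.5 V / 101.2 kΩ = 0.163 mA.

I ≈ 0.163 mA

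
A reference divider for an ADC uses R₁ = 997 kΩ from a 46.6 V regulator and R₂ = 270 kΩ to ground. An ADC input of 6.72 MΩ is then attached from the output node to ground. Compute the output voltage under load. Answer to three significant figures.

V_out ≈ 9.63 V

The load sits in parallel with R₂: R₂‖R_L = (270 × 6720) / (270 + 6720) = 259.6 kΩ.
V_out = 46.6 × 259.6 / (997 + 259.6) = 46.6 × 259.6/1257 = 9.63 V.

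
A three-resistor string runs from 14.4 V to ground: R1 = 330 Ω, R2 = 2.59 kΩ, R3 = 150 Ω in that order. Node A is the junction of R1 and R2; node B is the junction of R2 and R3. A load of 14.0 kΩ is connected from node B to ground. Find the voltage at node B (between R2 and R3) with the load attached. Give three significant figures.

V ≈ 0.696 V

At node B, R3 is in parallel with the load: R3‖R_L = 148.4 Ω.
Below node A the resistance is R2 + (R3‖R_L) = 2738 Ω, so V_A = 14.4 × 2738/3068 = 12.85 V.
Then V_B = V_A × (R3‖R_L)/(R2 + R3‖R_L) = 12.85 × 148.4/2738 = 0.696 V.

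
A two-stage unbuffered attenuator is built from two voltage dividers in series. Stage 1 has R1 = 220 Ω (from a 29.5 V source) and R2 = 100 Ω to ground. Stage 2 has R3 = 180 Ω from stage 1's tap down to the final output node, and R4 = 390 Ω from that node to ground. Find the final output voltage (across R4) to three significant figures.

V_out ≈ 5.63 V

Stage 2 presents R3+R4 = 570.0 Ω as a load on stage 1's tap.
Stage 1's lower leg becomes R2‖(R3+R4) = 85.07 Ω, so V_mid = 29.5 × 85.07/305.1 = 8.227 V.
Stage 2 is itself unloaded: V_out = V_mid × R4/(R3+R4) = 8.227 × 390/570.0 = 5.63 V.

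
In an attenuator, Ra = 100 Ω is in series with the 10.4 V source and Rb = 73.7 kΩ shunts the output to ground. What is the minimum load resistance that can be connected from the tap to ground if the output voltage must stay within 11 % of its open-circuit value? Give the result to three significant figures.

R_L(min) ≈ 808 Ω

Output resistance R_th = Ra‖Rb = (100 × 73700)/73800 = 99.86 Ω.
The fractional drop is R_th/(R_th + R_L); requiring this ≤ 0.110 gives R_L ≥ R_th(1/0.110 − 1) = 99.86 × 8.091 = 808 Ω.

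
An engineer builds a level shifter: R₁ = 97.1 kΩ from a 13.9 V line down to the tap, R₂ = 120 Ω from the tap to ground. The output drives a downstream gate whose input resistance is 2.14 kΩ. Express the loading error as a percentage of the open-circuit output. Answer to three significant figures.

The divider's output (Thévenin) resistance is R₁‖R₂ = 119.9 Ω.
Fractional drop under load = R_th/(R_th + R_L) = 119.9 / (119.9 + 2140) = 0.05304.
So the output falls by 5.30 %.

5.30 %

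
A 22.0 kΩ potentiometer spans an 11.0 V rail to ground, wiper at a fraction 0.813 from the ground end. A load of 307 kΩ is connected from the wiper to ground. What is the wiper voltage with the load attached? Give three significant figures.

V ≈ 8.85 V

The wiper splits the pot into (1−α)R = 4.114 kΩ above and αR = 17.89 kΩ below.
Lower section ‖ load = 16.90 kΩ.
V_wiper = 11.0 × 16.90/(4.114 + 16.90) = 8.85 V.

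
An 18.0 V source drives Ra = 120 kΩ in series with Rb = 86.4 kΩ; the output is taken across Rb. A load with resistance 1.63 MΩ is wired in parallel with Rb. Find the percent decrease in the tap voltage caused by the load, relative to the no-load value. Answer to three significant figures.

2.99 %

The divider's output (Thévenin) resistance is Ra‖Rb = 50.23 kΩ.
Fractional drop under load = R_th/(R_th + R_L) = 50.23 / (50.23 + 1630) = 0.02990.
So the output falls by 2.99 %.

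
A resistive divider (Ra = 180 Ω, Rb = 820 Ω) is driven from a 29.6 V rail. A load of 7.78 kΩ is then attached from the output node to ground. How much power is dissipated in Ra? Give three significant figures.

Total resistance from the source is Ra + (Rb‖R_L) = 921.8 Ω, so I = 29.6/921.8 Ω = 32.11 mA.
P = I²·Ra = (32.11 mA)² × 180 Ω = 186 mW.

P ≈ 186 mW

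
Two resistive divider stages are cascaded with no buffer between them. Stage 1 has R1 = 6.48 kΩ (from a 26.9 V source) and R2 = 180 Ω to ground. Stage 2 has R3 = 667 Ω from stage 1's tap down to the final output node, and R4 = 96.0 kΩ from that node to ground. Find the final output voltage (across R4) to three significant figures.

Stage 2 presents R3+R4 = 96670 Ω as a load on stage 1's tap.
Stage 1's lower leg becomes R2‖(R3+R4) = 179.7 Ω, so V_mid = 26.9 × 179.7/6660 = 0.7257 V.
Stage 2 is itself unloaded: V_out = V_mid × R4/(R3+R4) = 0.7257 × 96000/96670 = 0.721 V.

V_out ≈ 0.721 V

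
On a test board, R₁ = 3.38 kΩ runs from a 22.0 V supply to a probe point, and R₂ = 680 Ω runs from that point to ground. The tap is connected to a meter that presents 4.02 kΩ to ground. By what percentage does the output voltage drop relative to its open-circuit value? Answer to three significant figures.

The divider's output (Thévenin) resistance is R₁‖R₂ = 566.1 Ω.
Fractional drop under load = R_th/(R_th + R_L) = 566.1 / (566.1 + 4020) = 0.1234.
So the output falls by 12.3 %.

12.3 %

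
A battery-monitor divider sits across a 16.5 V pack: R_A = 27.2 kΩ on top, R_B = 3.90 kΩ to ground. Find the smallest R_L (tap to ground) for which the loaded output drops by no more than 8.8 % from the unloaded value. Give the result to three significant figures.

R_L(min) ≈ 35.3 kΩ

Output resistance R_th = R_A‖R_B = (27.2 × 3.90)/31.10 = 3.411 kΩ.
The fractional drop is R_th/(R_th + R_L); requiring this ≤ 0.0880 gives R_L ≥ R_th(1/0.0880 − 1) = 3.411 × 10.36 = 35.3 kΩ.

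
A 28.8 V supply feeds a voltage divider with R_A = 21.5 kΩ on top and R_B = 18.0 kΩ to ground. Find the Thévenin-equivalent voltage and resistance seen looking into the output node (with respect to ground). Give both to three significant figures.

V_th = 13.1 V, R_th = 9.80 kΩ

V_th is the open-circuit tap voltage: 28.8 × 18.0/(21.5 + 18.0) = 13.1 V.
With the supply zeroed, R_A and R_B appear in parallel from the tap: R_th = R_A‖R_B = (21.5 × 18.0)/39.50 = 9.80 kΩ.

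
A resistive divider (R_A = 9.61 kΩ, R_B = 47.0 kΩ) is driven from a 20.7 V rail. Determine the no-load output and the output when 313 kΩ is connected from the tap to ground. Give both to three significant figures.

Open-circuit: V = 20.7 × 47.0/(9.61 + 47.0) = 17.2 V.
With the load, R_B becomes R_B‖R_L = 40.86 kΩ, so V = 20.7 × 40.86/50.47 = 16.8 V.

Unloaded: 17.2 V; loaded: 16.8 V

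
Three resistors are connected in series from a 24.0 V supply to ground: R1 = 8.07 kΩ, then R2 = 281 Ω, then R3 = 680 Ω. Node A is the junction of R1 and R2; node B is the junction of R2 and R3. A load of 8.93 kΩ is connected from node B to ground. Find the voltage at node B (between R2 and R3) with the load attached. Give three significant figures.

At node B, R3 is in parallel with the load: R3‖R_L = 631.9 Ω.
Below node A the resistance is R2 + (R3‖R_L) = 912.9 Ω, so V_A = 24.0 × 912.9/8983 = 2.439 V.
Then V_B = V_A × (R3‖R_L)/(R2 + R3‖R_L) = 2.439 × 631.9/912.9 = 1.69 V.

V ≈ 1.69 V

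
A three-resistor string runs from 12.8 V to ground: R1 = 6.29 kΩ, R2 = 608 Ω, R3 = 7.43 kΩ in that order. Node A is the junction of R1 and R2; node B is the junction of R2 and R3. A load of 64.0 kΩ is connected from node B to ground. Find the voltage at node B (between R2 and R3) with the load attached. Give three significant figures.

At node B, R3 is in parallel with the load: R3‖R_L = 6657 Ω.
Below node A the resistance is R2 + (R3‖R_L) = 7265 Ω, so V_A = 12.8 × 7265/13560 = 6.860 V.
Then V_B = V_A × (R3‖R_L)/(R2 + R3‖R_L) = 6.860 × 6657/7265 = 6.29 V.

V ≈ 6.29 V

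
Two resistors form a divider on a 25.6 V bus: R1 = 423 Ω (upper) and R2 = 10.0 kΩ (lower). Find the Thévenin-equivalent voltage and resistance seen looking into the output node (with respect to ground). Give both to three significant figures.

V_th is the open-circuit tap voltage: 25.6 × 10000/(423 + 10000) = 24.6 V.
With the supply zeroed, R1 and R2 appear in parallel from the tap: R_th = R1‖R2 = (423 × 10000)/10420 = 406 Ω.

V_th = 24.6 V, R_th = 406 Ω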